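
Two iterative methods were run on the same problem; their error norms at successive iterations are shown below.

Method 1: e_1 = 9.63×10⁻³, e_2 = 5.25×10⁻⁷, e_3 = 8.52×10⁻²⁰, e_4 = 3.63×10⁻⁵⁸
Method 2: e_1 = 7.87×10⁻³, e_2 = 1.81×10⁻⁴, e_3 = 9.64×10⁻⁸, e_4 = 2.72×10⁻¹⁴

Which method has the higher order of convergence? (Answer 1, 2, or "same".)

1

Method 1: p ≈ ln(3.63×10⁻⁵⁸/8.52×10⁻²⁰)/ln(8.52×10⁻²⁰/5.25×10⁻⁷) ≈ 3.00.
Method 2: p ≈ ln(2.72×10⁻¹⁴/9.64×10⁻⁸)/ln(9.64×10⁻⁸/1.81×10⁻⁴) ≈ 2.00.
Method 1 has the higher order (≈3.0 vs ≈2.0).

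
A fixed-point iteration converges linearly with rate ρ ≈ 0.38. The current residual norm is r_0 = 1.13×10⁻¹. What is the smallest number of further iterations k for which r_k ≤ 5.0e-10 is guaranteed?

After k steps, r_k ≈ 1.13×10⁻¹·0.38^k.
Need 0.38^k ≤ 5.0e-10/1.13×10⁻¹ = 4.42478e-09.
k ≥ ln(4.42478e-09)/ln(0.38) = -19.2360/-0.96758 = 19.881.
Smallest integer k = 20.

20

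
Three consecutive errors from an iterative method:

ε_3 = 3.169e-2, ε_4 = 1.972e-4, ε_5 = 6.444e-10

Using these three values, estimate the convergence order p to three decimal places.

2.487

p ≈ ln(ε_5/ε_4) / ln(ε_4/ε_3)
  = ln(6.444e-10/1.972e-4) / ln(1.972e-4/3.169e-2)
  = ln(3.26775e-06) / ln(0.00622278)
  = -12.631409 / -5.079539 ≈ 2.486723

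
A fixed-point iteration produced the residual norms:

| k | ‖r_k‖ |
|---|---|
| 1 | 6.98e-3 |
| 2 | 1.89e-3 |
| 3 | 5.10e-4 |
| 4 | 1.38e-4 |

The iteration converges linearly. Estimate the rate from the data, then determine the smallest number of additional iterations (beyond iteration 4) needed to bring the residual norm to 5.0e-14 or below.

17

Rate ρ ≈ ‖r_4‖/‖r_3‖ = 1.38e-4/5.10e-4 = 0.2706.
After j more steps, ‖r_{4+j}‖ ≈ 1.38e-4·ρ^j; need ρ^j ≤ 5.0e-14/1.38e-4 = 3.62319e-10.
j ≥ ln(3.62319e-10)/ln(0.2706) = -21.7385/-1.30711 = 16.631.
So 17 more iterations are needed.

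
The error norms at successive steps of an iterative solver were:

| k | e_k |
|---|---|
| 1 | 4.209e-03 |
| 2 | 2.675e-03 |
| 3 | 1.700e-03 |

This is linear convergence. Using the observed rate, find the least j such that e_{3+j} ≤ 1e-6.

Rate ρ ≈ e_3/e_2 = 1.700e-03/2.675e-03 = 0.6355.
After j more steps, e_{3+j} ≈ 1.700e-03·ρ^j; need ρ^j ≤ 1e-6/1.700e-03 = 0.000588235.
j ≥ ln(0.000588235)/ln(0.6355) = -7.4384/-0.45334 = 16.408.
So 17 more iterations are needed.

17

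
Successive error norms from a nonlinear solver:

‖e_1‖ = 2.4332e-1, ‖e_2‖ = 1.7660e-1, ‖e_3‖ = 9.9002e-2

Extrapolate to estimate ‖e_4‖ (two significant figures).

First estimate the order: p ≈ ln(‖e_3‖/‖e_2‖) / ln(‖e_2‖/‖e_1‖) = ln(9.9002e-2/1.7660e-1)/ln(1.7660e-1/2.4332e-1) = ln(0.5606)/ln(0.725793) ≈ 1.8058.
Then ‖e_4‖ ≈ ‖e_3‖·(‖e_3‖/‖e_2‖)^p = 9.9002e-2·(0.5606)^1.8058 = 9.9002e-2·0.351656 ≈ 0.03481.

3.5e-2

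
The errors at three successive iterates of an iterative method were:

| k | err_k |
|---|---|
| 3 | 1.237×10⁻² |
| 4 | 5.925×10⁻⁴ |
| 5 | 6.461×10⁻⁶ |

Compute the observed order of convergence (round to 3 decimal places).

1.487

p ≈ ln(err_5/err_4) / ln(err_4/err_3)
  = ln(6.461×10⁻⁶/5.925×10⁻⁴) / ln(5.925×10⁻⁴/1.237×10⁻²)
  = ln(0.0109046) / ln(0.0478981)
  = -4.518571 / -3.038679 ≈ 1.487018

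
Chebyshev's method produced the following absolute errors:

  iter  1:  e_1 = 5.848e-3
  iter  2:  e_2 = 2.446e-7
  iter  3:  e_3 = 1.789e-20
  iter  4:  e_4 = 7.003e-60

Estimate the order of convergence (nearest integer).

3

Consecutive ratios: e_4/e_3 = 7.003e-60/1.789e-20 = 3.91448e-40, e_3/e_2 = 1.789e-20/2.446e-7 = 7.31398e-14.
p ≈ ln(3.91448e-40)/ln(7.31398e-14) = -90.7387/-30.2464 ≈ 3.00.
So the convergence is cubic (order 3).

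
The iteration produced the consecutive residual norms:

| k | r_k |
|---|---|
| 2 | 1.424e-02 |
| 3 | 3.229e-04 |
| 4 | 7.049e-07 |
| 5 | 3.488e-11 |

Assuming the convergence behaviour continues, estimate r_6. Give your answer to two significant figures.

3.8e-18

First estimate the order: p ≈ ln(r_5/r_4) / ln(r_4/r_3) = ln(3.488e-11/7.049e-07)/ln(7.049e-07/3.229e-04) = ln(4.94822e-05)/ln(0.00218303) ≈ 1.6181.
Then r_6 ≈ r_5·(r_5/r_4)^p = 3.488e-11·(4.94822e-05)^1.6181 = 3.488e-11·1.07941e-07 ≈ 3.765e-18.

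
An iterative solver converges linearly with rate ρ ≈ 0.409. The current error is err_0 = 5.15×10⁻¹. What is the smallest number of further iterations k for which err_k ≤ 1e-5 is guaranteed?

13

After k steps, err_k ≈ 5.15×10⁻¹·0.409^k.
Need 0.409^k ≤ 1e-5/5.15×10⁻¹ = 1.94175e-05.
k ≥ ln(1.94175e-05)/ln(0.409) = -10.8493/-0.89404 = 12.135.
Smallest integer k = 13.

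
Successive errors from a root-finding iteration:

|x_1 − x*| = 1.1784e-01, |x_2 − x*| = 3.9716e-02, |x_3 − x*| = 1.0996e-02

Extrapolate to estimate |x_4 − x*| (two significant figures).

First estimate the order: p ≈ ln(|x_3 − x*|/|x_2 − x*|) / ln(|x_2 − x*|/|x_1 − x*|) = ln(1.0996e-02/3.9716e-02)/ln(3.9716e-02/1.1784e-01) = ln(0.276866)/ln(0.337033) ≈ 1.1808.
Then |x_4 − x*| ≈ |x_3 − x*|·(|x_3 − x*|/|x_2 − x*|)^p = 1.0996e-02·(0.276866)^1.1808 = 1.0996e-02·0.219499 ≈ 0.002414.

2.4e-3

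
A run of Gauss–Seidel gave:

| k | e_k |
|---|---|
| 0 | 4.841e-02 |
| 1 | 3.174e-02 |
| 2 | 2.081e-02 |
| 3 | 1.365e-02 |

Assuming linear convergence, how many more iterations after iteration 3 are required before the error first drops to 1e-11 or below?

Rate ρ ≈ e_3/e_2 = 1.365e-02/2.081e-02 = 0.6559.
After j more steps, e_{3+j} ≈ 1.365e-02·ρ^j; need ρ^j ≤ 1e-11/1.365e-02 = 7.32601e-10.
j ≥ ln(7.32601e-10)/ln(0.6559) = -21.0344/-0.42175 = 49.874.
So 50 more iterations are needed.

50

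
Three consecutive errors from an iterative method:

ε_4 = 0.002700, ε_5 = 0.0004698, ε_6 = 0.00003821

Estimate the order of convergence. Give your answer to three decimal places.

1.435

p ≈ ln(ε_6/ε_5) / ln(ε_5/ε_4)
  = ln(0.00003821/0.0004698) / ln(0.0004698/0.002700)
  = ln(0.0813325) / ln(0.174)
  = -2.509210 / -1.748700 ≈ 1.434900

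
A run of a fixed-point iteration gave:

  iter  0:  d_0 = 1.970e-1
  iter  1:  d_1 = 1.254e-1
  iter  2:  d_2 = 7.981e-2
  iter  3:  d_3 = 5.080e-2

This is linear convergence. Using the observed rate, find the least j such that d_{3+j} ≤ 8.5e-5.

Rate ρ ≈ d_3/d_2 = 5.080e-2/7.981e-2 = 0.6365.
After j more steps, d_{3+j} ≈ 5.080e-2·ρ^j; need ρ^j ≤ 8.5e-5/5.080e-2 = 0.00167323.
j ≥ ln(0.00167323)/ln(0.6365) = -6.3930/-0.45177 = 14.151.
So 15 more iterations are needed.

15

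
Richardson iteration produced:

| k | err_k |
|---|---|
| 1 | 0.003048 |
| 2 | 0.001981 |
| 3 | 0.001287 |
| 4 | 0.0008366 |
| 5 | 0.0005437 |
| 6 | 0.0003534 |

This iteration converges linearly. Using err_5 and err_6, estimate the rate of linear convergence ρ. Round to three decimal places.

ρ ≈ err_6/err_5 = 0.0003534/0.0005437 = 0.64999

0.650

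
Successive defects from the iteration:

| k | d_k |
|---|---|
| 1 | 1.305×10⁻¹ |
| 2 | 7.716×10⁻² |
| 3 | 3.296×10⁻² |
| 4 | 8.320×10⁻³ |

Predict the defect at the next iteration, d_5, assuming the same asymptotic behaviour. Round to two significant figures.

First estimate the order: p ≈ ln(d_4/d_3) / ln(d_3/d_2) = ln(8.320×10⁻³/3.296×10⁻²)/ln(3.296×10⁻²/7.716×10⁻²) = ln(0.252427)/ln(0.427164) ≈ 1.6185.
Then d_5 ≈ d_4·(d_4/d_3)^p = 8.320×10⁻³·(0.252427)^1.6185 = 8.320×10⁻³·0.107735 ≈ 0.0008964.

9.0e-4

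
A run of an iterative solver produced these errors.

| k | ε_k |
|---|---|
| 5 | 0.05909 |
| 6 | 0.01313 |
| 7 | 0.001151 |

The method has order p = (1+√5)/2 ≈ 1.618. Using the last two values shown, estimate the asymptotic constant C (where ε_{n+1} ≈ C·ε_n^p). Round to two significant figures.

1.3

C ≈ ε_7 / ε_6^1.618
  = 0.001151 / (0.01313)^1.618
  = 0.001151 / 0.000902303 ≈ 1.2756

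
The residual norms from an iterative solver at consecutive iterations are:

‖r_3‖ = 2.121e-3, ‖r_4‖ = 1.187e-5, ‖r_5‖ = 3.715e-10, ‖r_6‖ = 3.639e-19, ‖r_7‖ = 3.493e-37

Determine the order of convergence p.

2

Consecutive ratios: ‖r_7‖/‖r_6‖ = 3.493e-37/3.639e-19 = 9.59879e-19, ‖r_6‖/‖r_5‖ = 3.639e-19/3.715e-10 = 9.79542e-10.
p ≈ ln(9.59879e-19)/ln(9.79542e-10) = -41.4875/-20.7439 ≈ 2.00.
So the convergence is quadratic (order 2).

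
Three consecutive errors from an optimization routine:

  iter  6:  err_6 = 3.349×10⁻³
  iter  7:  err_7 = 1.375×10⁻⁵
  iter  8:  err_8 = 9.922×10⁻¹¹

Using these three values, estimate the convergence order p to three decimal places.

p ≈ ln(err_8/err_7) / ln(err_7/err_6)
  = ln(9.922×10⁻¹¹/1.375×10⁻⁵) / ln(1.375×10⁻⁵/3.349×10⁻³)
  = ln(7.216e-06) / ln(0.0041057)
  = -11.839210 / -5.495379 ≈ 2.154394

2.154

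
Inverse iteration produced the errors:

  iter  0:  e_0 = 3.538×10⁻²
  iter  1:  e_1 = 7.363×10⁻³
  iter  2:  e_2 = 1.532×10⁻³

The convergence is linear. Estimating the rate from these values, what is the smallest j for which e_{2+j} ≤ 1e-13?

15

Rate ρ ≈ e_2/e_1 = 1.532×10⁻³/7.363×10⁻³ = 0.2081.
After j more steps, e_{2+j} ≈ 1.532×10⁻³·ρ^j; need ρ^j ≤ 1e-13/1.532×10⁻³ = 6.52742e-11.
j ≥ ln(6.52742e-11)/ln(0.2081) = -23.4524/-1.56974 = 14.940.
So 15 more iterations are needed.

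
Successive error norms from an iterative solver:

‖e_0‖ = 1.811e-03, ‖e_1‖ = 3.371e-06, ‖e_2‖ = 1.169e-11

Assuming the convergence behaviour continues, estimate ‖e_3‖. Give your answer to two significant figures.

First estimate the order: p ≈ ln(‖e_2‖/‖e_1‖) / ln(‖e_1‖/‖e_0‖) = ln(1.169e-11/3.371e-06)/ln(3.371e-06/1.811e-03) = ln(3.46781e-06)/ln(0.0018614) ≈ 1.9999.
Then ‖e_3‖ ≈ ‖e_2‖·(‖e_2‖/‖e_1‖)^p = 1.169e-11·(3.46781e-06)^1.9999 = 1.169e-11·1.20408e-11 ≈ 1.408e-22.

1.4e-22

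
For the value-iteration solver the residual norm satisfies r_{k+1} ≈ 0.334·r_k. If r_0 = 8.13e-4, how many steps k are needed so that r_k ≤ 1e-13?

After k steps, r_k ≈ 8.13e-4·0.334^k.
Need 0.334^k ≤ 1e-13/8.13e-4 = 1.23001e-10.
k ≥ ln(1.23001e-10)/ln(0.334) = -22.8188/-1.09661 = 20.808.
Smallest integer k = 21.

21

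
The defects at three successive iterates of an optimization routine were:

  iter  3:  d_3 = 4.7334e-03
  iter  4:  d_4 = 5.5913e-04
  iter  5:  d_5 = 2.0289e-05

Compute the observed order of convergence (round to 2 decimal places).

p ≈ ln(d_5/d_4) / ln(d_4/d_3)
  = ln(2.0289e-05/5.5913e-04) / ln(5.5913e-04/4.7334e-03)
  = ln(0.0362867) / ln(0.118124)
  = -3.31630 / -2.13602 ≈ 1.55256

1.55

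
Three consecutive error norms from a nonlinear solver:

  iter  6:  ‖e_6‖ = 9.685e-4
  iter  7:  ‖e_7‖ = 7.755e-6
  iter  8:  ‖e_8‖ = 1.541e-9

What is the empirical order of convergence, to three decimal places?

1.766

p ≈ ln(‖e_8‖/‖e_7‖) / ln(‖e_7‖/‖e_6‖)
  = ln(1.541e-9/7.755e-6) / ln(7.755e-6/9.685e-4)
  = ln(0.000198711) / ln(0.00800723)
  = -8.523659 / -4.827410 ≈ 1.765680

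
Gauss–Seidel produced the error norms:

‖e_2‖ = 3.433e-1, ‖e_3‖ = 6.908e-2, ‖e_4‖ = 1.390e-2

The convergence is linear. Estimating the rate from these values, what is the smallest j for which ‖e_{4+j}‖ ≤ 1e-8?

9

Rate ρ ≈ ‖e_4‖/‖e_3‖ = 1.390e-2/6.908e-2 = 0.2012.
After j more steps, ‖e_{4+j}‖ ≈ 1.390e-2·ρ^j; need ρ^j ≤ 1e-8/1.390e-2 = 7.19424e-07.
j ≥ ln(7.19424e-07)/ln(0.2012) = -14.1448/-1.60346 = 8.821.
So 9 more iterations are needed.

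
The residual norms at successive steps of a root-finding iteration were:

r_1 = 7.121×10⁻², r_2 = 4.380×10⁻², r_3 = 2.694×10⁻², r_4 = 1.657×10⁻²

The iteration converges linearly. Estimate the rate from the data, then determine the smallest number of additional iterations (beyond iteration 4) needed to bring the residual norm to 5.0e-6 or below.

Rate ρ ≈ r_4/r_3 = 1.657×10⁻²/2.694×10⁻² = 0.6151.
After j more steps, r_{4+j} ≈ 1.657×10⁻²·ρ^j; need ρ^j ≤ 5.0e-6/1.657×10⁻² = 0.00030175.
j ≥ ln(0.00030175)/ln(0.6151) = -8.1059/-0.48597 = 16.680.
So 17 more iterations are needed.

17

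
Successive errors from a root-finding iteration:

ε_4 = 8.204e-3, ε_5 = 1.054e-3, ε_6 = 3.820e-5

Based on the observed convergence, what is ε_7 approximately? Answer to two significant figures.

1.8e-7

First estimate the order: p ≈ ln(ε_6/ε_5) / ln(ε_5/ε_4) = ln(3.820e-5/1.054e-3)/ln(1.054e-3/8.204e-3) = ln(0.0362429)/ln(0.128474) ≈ 1.6167.
Then ε_7 ≈ ε_6·(ε_6/ε_5)^p = 3.820e-5·(0.0362429)^1.6167 = 3.820e-5·0.00468485 ≈ 1.79e-07.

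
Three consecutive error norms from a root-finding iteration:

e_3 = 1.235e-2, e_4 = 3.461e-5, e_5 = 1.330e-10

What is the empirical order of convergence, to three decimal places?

p ≈ ln(e_5/e_4) / ln(e_4/e_3)
  = ln(1.330e-10/3.461e-5) / ln(3.461e-5/1.235e-2)
  = ln(3.84282e-06) / ln(0.00280243)
  = -12.469304 / -5.877268 ≈ 2.121616

2.122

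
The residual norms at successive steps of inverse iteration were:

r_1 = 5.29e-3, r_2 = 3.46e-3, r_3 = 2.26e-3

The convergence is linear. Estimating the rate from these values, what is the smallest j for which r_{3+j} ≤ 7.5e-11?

41

Rate ρ ≈ r_3/r_2 = 2.26e-3/3.46e-3 = 0.6532.
After j more steps, r_{3+j} ≈ 2.26e-3·ρ^j; need ρ^j ≤ 7.5e-11/2.26e-3 = 3.31858e-08.
j ≥ ln(3.31858e-08)/ln(0.6532) = -17.2211/-0.42587 = 40.437.
So 41 more iterations are needed.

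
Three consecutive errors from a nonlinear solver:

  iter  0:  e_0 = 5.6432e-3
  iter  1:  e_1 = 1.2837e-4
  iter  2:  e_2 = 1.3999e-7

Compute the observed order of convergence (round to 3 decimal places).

1.803

p ≈ ln(e_2/e_1) / ln(e_1/e_0)
  = ln(1.3999e-7/1.2837e-4) / ln(1.2837e-4/5.6432e-3)
  = ln(0.00109052) / ln(0.0227477)
  = -6.821101 / -3.783291 ≈ 1.802954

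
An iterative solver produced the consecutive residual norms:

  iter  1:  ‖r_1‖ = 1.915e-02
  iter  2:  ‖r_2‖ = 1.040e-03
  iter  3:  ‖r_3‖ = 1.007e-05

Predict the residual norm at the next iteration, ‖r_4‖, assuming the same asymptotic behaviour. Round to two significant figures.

6.3e-9

First estimate the order: p ≈ ln(‖r_3‖/‖r_2‖) / ln(‖r_2‖/‖r_1‖) = ln(1.007e-05/1.040e-03)/ln(1.040e-03/1.915e-02) = ln(0.00968269)/ln(0.0543081) ≈ 1.5919.
Then ‖r_4‖ ≈ ‖r_3‖·(‖r_3‖/‖r_2‖)^p = 1.007e-05·(0.00968269)^1.5919 = 1.007e-05·0.000622167 ≈ 6.265e-09.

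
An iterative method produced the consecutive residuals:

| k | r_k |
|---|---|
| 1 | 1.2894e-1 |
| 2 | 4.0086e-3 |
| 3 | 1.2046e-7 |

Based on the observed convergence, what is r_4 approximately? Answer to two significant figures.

3.3e-21

First estimate the order: p ≈ ln(r_3/r_2) / ln(r_2/r_1) = ln(1.2046e-7/4.0086e-3)/ln(4.0086e-3/1.2894e-1) = ln(3.00504e-05)/ln(0.0310889) ≈ 3.0000.
Then r_4 ≈ r_3·(r_3/r_2)^p = 1.2046e-7·(3.00504e-05)^3.0000 = 1.2046e-7·2.71363e-14 ≈ 3.269e-21.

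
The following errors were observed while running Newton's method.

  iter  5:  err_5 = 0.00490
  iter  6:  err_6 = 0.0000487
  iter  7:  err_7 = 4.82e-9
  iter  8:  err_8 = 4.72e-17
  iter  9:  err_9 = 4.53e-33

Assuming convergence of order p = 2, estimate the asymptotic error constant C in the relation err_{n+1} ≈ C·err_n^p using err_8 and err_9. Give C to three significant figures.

C ≈ err_9 / err_8^2
  = 4.53e-33 / (4.72e-17)^2
  = 4.53e-33 / 2.22784e-33 ≈ 2.0334

2.03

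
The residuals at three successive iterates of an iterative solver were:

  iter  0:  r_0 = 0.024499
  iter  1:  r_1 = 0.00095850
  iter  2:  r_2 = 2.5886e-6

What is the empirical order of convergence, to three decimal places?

p ≈ ln(r_2/r_1) / ln(r_1/r_0)
  = ln(2.5886e-6/0.00095850) / ln(0.00095850/0.024499)
  = ln(0.00270068) / ln(0.039124)
  = -5.914252 / -3.241019 ≈ 1.824813

1.825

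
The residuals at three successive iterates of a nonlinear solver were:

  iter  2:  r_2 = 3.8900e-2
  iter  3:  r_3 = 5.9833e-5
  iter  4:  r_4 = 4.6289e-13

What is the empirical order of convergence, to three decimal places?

p ≈ ln(r_4/r_3) / ln(r_3/r_2)
  = ln(4.6289e-13/5.9833e-5) / ln(5.9833e-5/3.8900e-2)
  = ln(7.73637e-09) / ln(0.00153812)
  = -18.677333 / -6.477194 ≈ 2.883553

2.884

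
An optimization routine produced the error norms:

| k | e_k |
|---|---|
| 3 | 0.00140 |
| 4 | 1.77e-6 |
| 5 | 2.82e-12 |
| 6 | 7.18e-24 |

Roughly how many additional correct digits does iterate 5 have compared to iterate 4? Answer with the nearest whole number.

Digits gained ≈ log₁₀(e_4/e_5) = log₁₀(1.77e-6/2.82e-12) = log₁₀(627660) ≈ 5.798.

6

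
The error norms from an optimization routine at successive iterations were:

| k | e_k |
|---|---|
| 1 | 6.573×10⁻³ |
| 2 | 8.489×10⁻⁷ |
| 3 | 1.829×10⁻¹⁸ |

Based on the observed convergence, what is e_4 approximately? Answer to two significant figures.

1.8e-53

First estimate the order: p ≈ ln(e_3/e_2) / ln(e_2/e_1) = ln(1.829×10⁻¹⁸/8.489×10⁻⁷)/ln(8.489×10⁻⁷/6.573×10⁻³) = ln(2.15455e-12)/ln(0.00012915) ≈ 3.0000.
Then e_4 ≈ e_3·(e_3/e_2)^p = 1.829×10⁻¹⁸·(2.15455e-12)^3.0000 = 1.829×10⁻¹⁸·1.00016e-35 ≈ 1.829e-53.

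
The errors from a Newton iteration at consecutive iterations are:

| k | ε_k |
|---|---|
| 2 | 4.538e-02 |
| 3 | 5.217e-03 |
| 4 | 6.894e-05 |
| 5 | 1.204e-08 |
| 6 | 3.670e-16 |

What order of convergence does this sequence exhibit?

2

Consecutive ratios: ε_6/ε_5 = 3.670e-16/1.204e-08 = 3.04817e-08, ε_5/ε_4 = 1.204e-08/6.894e-05 = 0.000174645.
p ≈ ln(3.04817e-08)/ln(0.000174645) = -17.3061/-8.6528 ≈ 2.00.
So the convergence is quadratic (order 2).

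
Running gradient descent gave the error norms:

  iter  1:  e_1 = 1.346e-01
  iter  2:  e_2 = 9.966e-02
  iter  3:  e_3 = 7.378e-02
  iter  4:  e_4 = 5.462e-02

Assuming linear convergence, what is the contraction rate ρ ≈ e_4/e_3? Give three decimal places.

0.740

ρ ≈ e_4/e_3 = 5.462e-02/7.378e-02 = 0.74031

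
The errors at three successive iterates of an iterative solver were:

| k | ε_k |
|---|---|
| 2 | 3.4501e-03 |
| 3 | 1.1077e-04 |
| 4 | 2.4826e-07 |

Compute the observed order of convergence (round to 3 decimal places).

1.774

p ≈ ln(ε_4/ε_3) / ln(ε_3/ε_2)
  = ln(2.4826e-07/1.1077e-04) / ln(1.1077e-04/3.4501e-03)
  = ln(0.00224122) / ln(0.0321063)
  = -6.100735 / -3.438703 ≈ 1.774138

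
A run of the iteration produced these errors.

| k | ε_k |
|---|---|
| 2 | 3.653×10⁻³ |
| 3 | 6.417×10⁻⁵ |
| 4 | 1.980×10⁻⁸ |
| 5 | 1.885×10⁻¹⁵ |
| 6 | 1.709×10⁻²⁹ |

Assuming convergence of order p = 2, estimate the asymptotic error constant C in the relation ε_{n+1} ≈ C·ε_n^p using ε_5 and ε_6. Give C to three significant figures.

4.81

C ≈ ε_6 / ε_5^2
  = 1.709×10⁻²⁹ / (1.885×10⁻¹⁵)^2
  = 1.709×10⁻²⁹ / 3.55323e-30 ≈ 4.8097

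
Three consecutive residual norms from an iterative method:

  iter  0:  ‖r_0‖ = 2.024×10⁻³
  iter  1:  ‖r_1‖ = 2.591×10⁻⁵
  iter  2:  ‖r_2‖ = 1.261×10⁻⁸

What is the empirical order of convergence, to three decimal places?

1.750

p ≈ ln(‖r_2‖/‖r_1‖) / ln(‖r_1‖/‖r_0‖)
  = ln(1.261×10⁻⁸/2.591×10⁻⁵) / ln(2.591×10⁻⁵/2.024×10⁻³)
  = ln(0.000486685) / ln(0.0128014)
  = -7.627893 / -4.358201 ≈ 1.750239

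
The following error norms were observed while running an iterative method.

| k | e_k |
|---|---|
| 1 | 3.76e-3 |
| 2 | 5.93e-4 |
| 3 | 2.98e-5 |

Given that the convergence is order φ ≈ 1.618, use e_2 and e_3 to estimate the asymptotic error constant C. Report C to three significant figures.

4.96

C ≈ e_3 / e_2^1.618
  = 2.98e-5 / (5.93e-4)^1.618
  = 2.98e-5 / 6.009e-06 ≈ 4.9592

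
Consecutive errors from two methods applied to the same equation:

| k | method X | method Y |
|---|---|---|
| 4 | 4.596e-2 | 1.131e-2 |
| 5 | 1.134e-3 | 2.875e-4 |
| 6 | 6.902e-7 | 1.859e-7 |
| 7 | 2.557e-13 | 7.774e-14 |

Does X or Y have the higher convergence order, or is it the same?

same

Method X: p ≈ ln(2.557e-13/6.902e-7)/ln(6.902e-7/1.134e-3) ≈ 2.00.
Method Y: p ≈ ln(7.774e-14/1.859e-7)/ln(1.859e-7/2.875e-4) ≈ 2.00.
Both orders ≈ 2.0 — effectively the same.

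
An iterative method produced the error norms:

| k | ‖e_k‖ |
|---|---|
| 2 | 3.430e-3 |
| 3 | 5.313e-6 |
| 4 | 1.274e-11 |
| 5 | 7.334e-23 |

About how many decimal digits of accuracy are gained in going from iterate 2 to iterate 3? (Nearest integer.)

Digits gained ≈ log₁₀(‖e_2‖/‖e_3‖) = log₁₀(3.430e-3/5.313e-6) = log₁₀(645.586) ≈ 2.810.

3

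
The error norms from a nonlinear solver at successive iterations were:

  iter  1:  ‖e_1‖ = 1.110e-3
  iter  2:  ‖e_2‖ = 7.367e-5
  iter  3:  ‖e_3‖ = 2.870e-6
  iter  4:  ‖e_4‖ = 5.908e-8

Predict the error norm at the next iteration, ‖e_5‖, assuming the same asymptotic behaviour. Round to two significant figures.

5.7e-10

First estimate the order: p ≈ ln(‖e_4‖/‖e_3‖) / ln(‖e_3‖/‖e_2‖) = ln(5.908e-8/2.870e-6)/ln(2.870e-6/7.367e-5) = ln(0.0205854)/ln(0.0389575) ≈ 1.1966.
Then ‖e_5‖ ≈ ‖e_4‖·(‖e_4‖/‖e_3‖)^p = 5.908e-8·(0.0205854)^1.1966 = 5.908e-8·0.00959412 ≈ 5.668e-10.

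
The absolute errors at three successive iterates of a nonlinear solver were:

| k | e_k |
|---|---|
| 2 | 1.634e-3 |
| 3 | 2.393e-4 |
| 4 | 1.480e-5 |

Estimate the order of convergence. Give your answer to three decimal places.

1.449

p ≈ ln(e_4/e_3) / ln(e_3/e_2)
  = ln(1.480e-5/2.393e-4) / ln(2.393e-4/1.634e-3)
  = ln(0.0618471) / ln(0.14645)
  = -2.783090 / -1.921071 ≈ 1.448718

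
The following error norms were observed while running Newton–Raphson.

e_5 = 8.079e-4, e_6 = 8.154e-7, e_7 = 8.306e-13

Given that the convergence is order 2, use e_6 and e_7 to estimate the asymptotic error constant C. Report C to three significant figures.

C ≈ e_7 / e_6^2
  = 8.306e-13 / (8.154e-7)^2
  = 8.306e-13 / 6.64877e-13 ≈ 1.2493

1.25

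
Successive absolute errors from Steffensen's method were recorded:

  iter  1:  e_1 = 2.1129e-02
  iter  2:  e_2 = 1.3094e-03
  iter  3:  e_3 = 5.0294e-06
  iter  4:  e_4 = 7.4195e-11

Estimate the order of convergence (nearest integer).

2

Consecutive ratios: e_4/e_3 = 7.4195e-11/5.0294e-06 = 1.47523e-05, e_3/e_2 = 5.0294e-06/1.3094e-03 = 0.003841.
p ≈ ln(1.47523e-05)/ln(0.003841) = -11.1241/-5.5620 ≈ 2.00.
So the convergence is quadratic (order 2).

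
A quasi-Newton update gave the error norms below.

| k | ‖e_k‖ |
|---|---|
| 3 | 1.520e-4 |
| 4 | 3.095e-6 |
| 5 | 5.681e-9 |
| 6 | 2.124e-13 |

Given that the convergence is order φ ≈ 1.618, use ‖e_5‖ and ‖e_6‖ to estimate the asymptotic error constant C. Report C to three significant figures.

C ≈ ‖e_6‖ / ‖e_5‖^1.618
  = 2.124e-13 / (5.681e-9)^1.618
  = 2.124e-13 / 4.55679e-14 ≈ 4.6612

4.66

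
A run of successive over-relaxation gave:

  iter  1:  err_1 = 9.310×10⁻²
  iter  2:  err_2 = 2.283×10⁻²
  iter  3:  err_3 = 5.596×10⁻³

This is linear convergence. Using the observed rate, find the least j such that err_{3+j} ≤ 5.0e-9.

10

Rate ρ ≈ err_3/err_2 = 5.596×10⁻³/2.283×10⁻² = 0.2451.
After j more steps, err_{3+j} ≈ 5.596×10⁻³·ρ^j; need ρ^j ≤ 5.0e-9/5.596×10⁻³ = 8.93495e-07.
j ≥ ln(8.93495e-07)/ln(0.2451) = -13.9281/-1.40609 = 9.906.
So 10 more iterations are needed.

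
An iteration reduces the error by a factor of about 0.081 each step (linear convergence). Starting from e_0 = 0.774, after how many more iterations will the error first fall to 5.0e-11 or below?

10

After k steps, e_k ≈ 0.774·0.081^k.
Need 0.081^k ≤ 5.0e-11/0.774 = 6.45995e-11.
k ≥ ln(6.45995e-11)/ln(0.081) = -23.4628/-2.51331 = 9.335.
Smallest integer k = 10.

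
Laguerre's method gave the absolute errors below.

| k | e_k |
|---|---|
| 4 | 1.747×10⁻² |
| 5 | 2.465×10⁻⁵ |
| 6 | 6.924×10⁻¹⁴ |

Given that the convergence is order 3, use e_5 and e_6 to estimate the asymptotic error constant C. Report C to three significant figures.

C ≈ e_6 / e_5^3
  = 6.924×10⁻¹⁴ / (2.465×10⁻⁵)^3
  = 6.924×10⁻¹⁴ / 1.49779e-14 ≈ 4.6228

4.62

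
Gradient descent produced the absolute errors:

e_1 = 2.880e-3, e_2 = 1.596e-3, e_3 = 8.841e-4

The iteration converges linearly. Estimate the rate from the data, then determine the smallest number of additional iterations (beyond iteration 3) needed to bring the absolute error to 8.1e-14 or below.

40

Rate ρ ≈ e_3/e_2 = 8.841e-4/1.596e-3 = 0.5539.
After j more steps, e_{3+j} ≈ 8.841e-4·ρ^j; need ρ^j ≤ 8.1e-14/8.841e-4 = 9.16186e-11.
j ≥ ln(9.16186e-11)/ln(0.5539) = -23.1134/-0.59077 = 39.124.
So 40 more iterations are needed.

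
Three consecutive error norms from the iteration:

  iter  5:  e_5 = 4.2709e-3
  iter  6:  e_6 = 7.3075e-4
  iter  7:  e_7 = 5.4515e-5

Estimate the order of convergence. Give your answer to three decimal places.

1.470

p ≈ ln(e_7/e_6) / ln(e_6/e_5)
  = ln(5.4515e-5/7.3075e-4) / ln(7.3075e-4/4.2709e-3)
  = ln(0.0746014) / ln(0.1711)
  = -2.595596 / -1.765507 ≈ 1.470170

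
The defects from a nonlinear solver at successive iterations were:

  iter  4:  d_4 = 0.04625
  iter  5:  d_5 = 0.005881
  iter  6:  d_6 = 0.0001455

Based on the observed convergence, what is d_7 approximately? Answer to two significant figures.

First estimate the order: p ≈ ln(d_6/d_5) / ln(d_5/d_4) = ln(0.0001455/0.005881)/ln(0.005881/0.04625) = ln(0.0247407)/ln(0.127157) ≈ 1.7937.
Then d_7 ≈ d_6·(d_6/d_5)^p = 0.0001455·(0.0247407)^1.7937 = 0.0001455·0.001313 ≈ 1.91e-07.

1.9e-7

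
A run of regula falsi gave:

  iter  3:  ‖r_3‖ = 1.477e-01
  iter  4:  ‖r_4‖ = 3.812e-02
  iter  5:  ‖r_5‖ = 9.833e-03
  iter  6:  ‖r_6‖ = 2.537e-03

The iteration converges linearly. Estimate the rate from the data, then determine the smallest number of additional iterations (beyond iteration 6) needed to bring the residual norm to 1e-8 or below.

10

Rate ρ ≈ ‖r_6‖/‖r_5‖ = 2.537e-03/9.833e-03 = 0.2580.
After j more steps, ‖r_{6+j}‖ ≈ 2.537e-03·ρ^j; need ρ^j ≤ 1e-8/2.537e-03 = 3.94166e-06.
j ≥ ln(3.94166e-06)/ln(0.2580) = -12.4439/-1.35480 = 9.185.
So 10 more iterations are needed.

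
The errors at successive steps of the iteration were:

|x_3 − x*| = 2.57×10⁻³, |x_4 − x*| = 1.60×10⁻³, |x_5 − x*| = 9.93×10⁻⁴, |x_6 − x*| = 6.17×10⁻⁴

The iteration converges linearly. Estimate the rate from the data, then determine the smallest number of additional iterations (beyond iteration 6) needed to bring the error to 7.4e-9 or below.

Rate ρ ≈ |x_6 − x*|/|x_5 − x*| = 6.17×10⁻⁴/9.93×10⁻⁴ = 0.6213.
After j more steps, |x_{6+j} − x*| ≈ 6.17×10⁻⁴·ρ^j; need ρ^j ≤ 7.4e-9/6.17×10⁻⁴ = 1.19935e-05.
j ≥ ln(1.19935e-05)/ln(0.6213) = -11.3311/-0.47594 = 23.808.
So 24 more iterations are needed.

24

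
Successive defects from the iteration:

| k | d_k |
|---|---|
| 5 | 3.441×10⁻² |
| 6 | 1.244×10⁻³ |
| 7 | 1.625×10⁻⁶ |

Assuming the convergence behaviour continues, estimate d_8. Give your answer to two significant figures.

2.8e-12

First estimate the order: p ≈ ln(d_7/d_6) / ln(d_6/d_5) = ln(1.625×10⁻⁶/1.244×10⁻³)/ln(1.244×10⁻³/3.441×10⁻²) = ln(0.00130627)/ln(0.0361523) ≈ 2.0002.
Then d_8 ≈ d_7·(d_7/d_6)^p = 1.625×10⁻⁶·(0.00130627)^2.0002 = 1.625×10⁻⁶·1.70408e-06 ≈ 2.769e-12.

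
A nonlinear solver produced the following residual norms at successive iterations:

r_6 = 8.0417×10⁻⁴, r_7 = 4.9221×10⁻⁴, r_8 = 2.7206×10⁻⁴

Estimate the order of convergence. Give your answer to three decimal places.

p ≈ ln(r_8/r_7) / ln(r_7/r_6)
  = ln(2.7206×10⁻⁴/4.9221×10⁻⁴) / ln(4.9221×10⁻⁴/8.0417×10⁻⁴)
  = ln(0.552732) / ln(0.612072)
  = -0.592882 / -0.490905 ≈ 1.207733

1.208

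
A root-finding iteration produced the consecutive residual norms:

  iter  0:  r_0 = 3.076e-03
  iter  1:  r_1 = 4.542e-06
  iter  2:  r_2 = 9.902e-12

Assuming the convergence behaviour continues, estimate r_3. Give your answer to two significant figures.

First estimate the order: p ≈ ln(r_2/r_1) / ln(r_1/r_0) = ln(9.902e-12/4.542e-06)/ln(4.542e-06/3.076e-03) = ln(2.1801e-06)/ln(0.00147659) ≈ 2.0000.
Then r_3 ≈ r_2·(r_2/r_1)^p = 9.902e-12·(2.1801e-06)^2.0000 = 9.902e-12·4.75284e-12 ≈ 4.706e-23.

4.7e-23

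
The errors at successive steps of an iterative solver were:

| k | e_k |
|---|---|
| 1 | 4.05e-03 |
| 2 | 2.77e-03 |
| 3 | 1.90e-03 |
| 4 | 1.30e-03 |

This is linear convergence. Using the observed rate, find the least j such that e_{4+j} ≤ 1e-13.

Rate ρ ≈ e_4/e_3 = 1.30e-03/1.90e-03 = 0.6842.
After j more steps, e_{4+j} ≈ 1.30e-03·ρ^j; need ρ^j ≤ 1e-13/1.30e-03 = 7.69231e-11.
j ≥ ln(7.69231e-11)/ln(0.6842) = -23.2882/-0.37951 = 61.364.
So 62 more iterations are needed.

62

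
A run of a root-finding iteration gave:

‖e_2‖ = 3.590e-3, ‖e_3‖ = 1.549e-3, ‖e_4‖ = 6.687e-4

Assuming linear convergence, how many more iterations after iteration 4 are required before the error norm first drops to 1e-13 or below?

Rate ρ ≈ ‖e_4‖/‖e_3‖ = 6.687e-4/1.549e-3 = 0.4317.
After j more steps, ‖e_{4+j}‖ ≈ 6.687e-4·ρ^j; need ρ^j ≤ 1e-13/6.687e-4 = 1.49544e-10.
j ≥ ln(1.49544e-10)/ln(0.4317) = -22.6234/-0.84002 = 26.932.
So 27 more iterations are needed.

27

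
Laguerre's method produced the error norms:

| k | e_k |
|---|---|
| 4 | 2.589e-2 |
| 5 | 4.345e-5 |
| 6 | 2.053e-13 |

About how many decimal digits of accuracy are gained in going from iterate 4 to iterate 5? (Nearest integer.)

Digits gained ≈ log₁₀(e_4/e_5) = log₁₀(2.589e-2/4.345e-5) = log₁₀(595.857) ≈ 2.775.

3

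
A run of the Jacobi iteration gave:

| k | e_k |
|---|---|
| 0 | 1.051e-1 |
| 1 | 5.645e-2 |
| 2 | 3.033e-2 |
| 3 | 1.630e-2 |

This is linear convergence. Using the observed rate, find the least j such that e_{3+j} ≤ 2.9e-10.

29

Rate ρ ≈ e_3/e_2 = 1.630e-2/3.033e-2 = 0.5374.
After j more steps, e_{3+j} ≈ 1.630e-2·ρ^j; need ρ^j ≤ 2.9e-10/1.630e-2 = 1.77914e-08.
j ≥ ln(1.77914e-08)/ln(0.5374) = -17.8446/-0.62101 = 28.735.
So 29 more iterations are needed.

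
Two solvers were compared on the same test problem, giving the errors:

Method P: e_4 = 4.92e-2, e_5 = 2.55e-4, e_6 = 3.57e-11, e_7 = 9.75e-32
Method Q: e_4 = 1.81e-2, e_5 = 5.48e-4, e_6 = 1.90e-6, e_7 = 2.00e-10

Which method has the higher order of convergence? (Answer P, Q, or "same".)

Method P: p ≈ ln(9.75e-32/3.57e-11)/ln(3.57e-11/2.55e-4) ≈ 3.00.
Method Q: p ≈ ln(2.00e-10/1.90e-6)/ln(1.90e-6/5.48e-4) ≈ 1.62.
Method P has the higher order (≈3.0 vs ≈1.6).

P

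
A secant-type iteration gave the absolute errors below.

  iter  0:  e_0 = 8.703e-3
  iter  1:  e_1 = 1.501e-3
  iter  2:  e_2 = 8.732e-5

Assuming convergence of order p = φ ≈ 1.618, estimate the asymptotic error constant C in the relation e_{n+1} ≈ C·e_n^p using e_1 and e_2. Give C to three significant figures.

3.23

C ≈ e_2 / e_1^1.618
  = 8.732e-5 / (1.501e-3)^1.618
  = 8.732e-5 / 2.70013e-05 ≈ 3.2339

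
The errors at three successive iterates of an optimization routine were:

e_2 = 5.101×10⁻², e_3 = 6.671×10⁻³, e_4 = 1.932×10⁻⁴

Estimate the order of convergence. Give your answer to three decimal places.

1.741

p ≈ ln(e_4/e_3) / ln(e_3/e_2)
  = ln(1.932×10⁻⁴/6.671×10⁻³) / ln(6.671×10⁻³/5.101×10⁻²)
  = ln(0.0289612) / ln(0.130778)
  = -3.541798 / -2.034254 ≈ 1.741080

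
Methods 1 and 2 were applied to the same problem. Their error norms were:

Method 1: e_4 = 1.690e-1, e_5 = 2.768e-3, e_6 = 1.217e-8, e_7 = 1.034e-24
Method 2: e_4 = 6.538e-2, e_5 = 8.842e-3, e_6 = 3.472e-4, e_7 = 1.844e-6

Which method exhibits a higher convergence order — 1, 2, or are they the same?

1

Method 1: p ≈ ln(1.034e-24/1.217e-8)/ln(1.217e-8/2.768e-3) ≈ 3.00.
Method 2: p ≈ ln(1.844e-6/3.472e-4)/ln(3.472e-4/8.842e-3) ≈ 1.62.
Method 1 has the higher order (≈3.0 vs ≈1.6).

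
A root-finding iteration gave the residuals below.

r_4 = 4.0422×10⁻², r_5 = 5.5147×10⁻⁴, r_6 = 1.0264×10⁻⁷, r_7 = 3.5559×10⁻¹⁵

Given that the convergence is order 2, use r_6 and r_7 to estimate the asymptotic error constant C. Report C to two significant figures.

C ≈ r_7 / r_6^2
  = 3.5559×10⁻¹⁵ / (1.0264×10⁻⁷)^2
  = 3.5559×10⁻¹⁵ / 1.0535e-14 ≈ 0.33753

0.34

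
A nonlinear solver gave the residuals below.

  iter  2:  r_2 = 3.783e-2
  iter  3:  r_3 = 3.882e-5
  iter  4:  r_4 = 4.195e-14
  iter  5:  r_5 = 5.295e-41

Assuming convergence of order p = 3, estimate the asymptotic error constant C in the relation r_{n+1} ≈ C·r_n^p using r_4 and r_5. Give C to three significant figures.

0.717

C ≈ r_5 / r_4^3
  = 5.295e-41 / (4.195e-14)^3
  = 5.295e-41 / 7.38237e-41 ≈ 0.71725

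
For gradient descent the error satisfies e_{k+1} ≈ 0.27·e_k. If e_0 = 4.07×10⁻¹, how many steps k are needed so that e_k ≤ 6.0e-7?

After k steps, e_k ≈ 4.07×10⁻¹·0.27^k.
Need 0.27^k ≤ 6.0e-7/4.07×10⁻¹ = 1.4742e-06.
k ≥ ln(1.4742e-06)/ln(0.27) = -13.4274/-1.30933 = 10.255.
Smallest integer k = 11.

11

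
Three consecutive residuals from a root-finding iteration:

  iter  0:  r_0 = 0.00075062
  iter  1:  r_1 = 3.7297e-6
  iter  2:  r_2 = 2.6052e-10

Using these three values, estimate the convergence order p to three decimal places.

1.804

p ≈ ln(r_2/r_1) / ln(r_1/r_0)
  = ln(2.6052e-10/3.7297e-6) / ln(3.7297e-6/0.00075062)
  = ln(6.98501e-05) / ln(0.00496883)
  = -9.569159 / -5.304571 ≈ 1.803946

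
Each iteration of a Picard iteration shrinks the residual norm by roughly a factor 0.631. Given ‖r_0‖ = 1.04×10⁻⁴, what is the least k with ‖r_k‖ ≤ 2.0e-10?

After k steps, ‖r_k‖ ≈ 1.04×10⁻⁴·0.631^k.
Need 0.631^k ≤ 2.0e-10/1.04×10⁻⁴ = 1.92308e-06.
k ≥ ln(1.92308e-06)/ln(0.631) = -13.1616/-0.46045 = 28.584.
Smallest integer k = 29.

29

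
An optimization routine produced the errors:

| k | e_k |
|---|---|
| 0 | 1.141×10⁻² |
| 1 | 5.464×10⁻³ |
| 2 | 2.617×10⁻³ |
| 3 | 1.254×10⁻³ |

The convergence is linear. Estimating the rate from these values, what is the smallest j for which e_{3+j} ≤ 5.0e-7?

11

Rate ρ ≈ e_3/e_2 = 1.254×10⁻³/2.617×10⁻³ = 0.4792.
After j more steps, e_{3+j} ≈ 1.254×10⁻³·ρ^j; need ρ^j ≤ 5.0e-7/1.254×10⁻³ = 0.000398724.
j ≥ ln(0.000398724)/ln(0.4792) = -7.8272/-0.73564 = 10.640.
So 11 more iterations are needed.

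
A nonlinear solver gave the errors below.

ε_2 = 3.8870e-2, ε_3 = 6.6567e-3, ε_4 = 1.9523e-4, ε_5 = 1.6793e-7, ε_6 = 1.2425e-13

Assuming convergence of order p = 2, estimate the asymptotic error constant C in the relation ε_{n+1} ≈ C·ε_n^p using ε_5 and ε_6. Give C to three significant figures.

C ≈ ε_6 / ε_5^2
  = 1.2425e-13 / (1.6793e-7)^2
  = 1.2425e-13 / 2.82005e-14 ≈ 4.406

4.41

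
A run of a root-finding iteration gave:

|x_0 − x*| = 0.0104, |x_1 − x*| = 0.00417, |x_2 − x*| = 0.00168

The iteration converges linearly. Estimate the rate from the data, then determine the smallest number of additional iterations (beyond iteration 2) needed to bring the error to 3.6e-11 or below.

Rate ρ ≈ |x_2 − x*|/|x_1 − x*| = 0.00168/0.00417 = 0.4029.
After j more steps, |x_{2+j} − x*| ≈ 0.00168·ρ^j; need ρ^j ≤ 3.6e-11/0.00168 = 2.14286e-08.
j ≥ ln(2.14286e-08)/ln(0.4029) = -17.6585/-0.90907 = 19.425.
So 20 more iterations are needed.

20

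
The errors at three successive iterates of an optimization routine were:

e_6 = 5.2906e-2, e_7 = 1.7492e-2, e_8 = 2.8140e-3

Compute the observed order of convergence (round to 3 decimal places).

p ≈ ln(e_8/e_7) / ln(e_7/e_6)
  = ln(2.8140e-3/1.7492e-2) / ln(1.7492e-2/5.2906e-2)
  = ln(0.160874) / ln(0.330624)
  = -1.827134 / -1.106774 ≈ 1.650865

1.651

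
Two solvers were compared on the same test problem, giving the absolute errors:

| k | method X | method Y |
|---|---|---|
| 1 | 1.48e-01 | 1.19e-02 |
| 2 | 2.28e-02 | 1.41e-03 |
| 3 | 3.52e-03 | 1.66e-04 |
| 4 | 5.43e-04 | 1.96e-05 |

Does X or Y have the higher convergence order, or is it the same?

same

Method X: p ≈ ln(5.43e-04/3.52e-03)/ln(3.52e-03/2.28e-02) ≈ 1.00.
Method Y: p ≈ ln(1.96e-05/1.66e-04)/ln(1.66e-04/1.41e-03) ≈ 1.00.
Both orders ≈ 1.0 — effectively the same.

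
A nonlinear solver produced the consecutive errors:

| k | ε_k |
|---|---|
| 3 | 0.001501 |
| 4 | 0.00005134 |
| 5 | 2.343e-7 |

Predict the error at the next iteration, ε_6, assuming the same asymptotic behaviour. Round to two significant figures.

First estimate the order: p ≈ ln(ε_5/ε_4) / ln(ε_4/ε_3) = ln(2.343e-7/0.00005134)/ln(0.00005134/0.001501) = ln(0.00456369)/ln(0.0342039) ≈ 1.5967.
Then ε_6 ≈ ε_5·(ε_5/ε_4)^p = 2.343e-7·(0.00456369)^1.5967 = 2.343e-7·0.000183075 ≈ 4.289e-11.

4.3e-11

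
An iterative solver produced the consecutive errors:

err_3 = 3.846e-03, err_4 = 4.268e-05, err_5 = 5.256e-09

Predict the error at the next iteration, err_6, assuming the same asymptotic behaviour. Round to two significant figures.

8.0e-17

First estimate the order: p ≈ ln(err_5/err_4) / ln(err_4/err_3) = ln(5.256e-09/4.268e-05)/ln(4.268e-05/3.846e-03) = ln(0.000123149)/ln(0.0110972) ≈ 2.0000.
Then err_6 ≈ err_5·(err_5/err_4)^p = 5.256e-09·(0.000123149)^2.0000 = 5.256e-09·1.51657e-08 ≈ 7.971e-17.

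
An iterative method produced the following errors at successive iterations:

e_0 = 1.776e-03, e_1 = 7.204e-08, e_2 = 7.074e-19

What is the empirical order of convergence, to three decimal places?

p ≈ ln(e_2/e_1) / ln(e_1/e_0)
  = ln(7.074e-19/7.204e-08) / ln(7.204e-08/1.776e-03)
  = ln(9.81954e-12) / ln(4.05631e-05)
  = -25.346647 / -10.112652 ≈ 2.506429

2.506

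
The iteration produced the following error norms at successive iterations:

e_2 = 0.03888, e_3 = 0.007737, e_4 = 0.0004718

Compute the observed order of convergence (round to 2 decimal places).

1.73

p ≈ ln(e_4/e_3) / ln(e_3/e_2)
  = ln(0.0004718/0.007737) / ln(0.007737/0.03888)
  = ln(0.0609797) / ln(0.198997)
  = -2.79721 / -1.61447 ≈ 1.73259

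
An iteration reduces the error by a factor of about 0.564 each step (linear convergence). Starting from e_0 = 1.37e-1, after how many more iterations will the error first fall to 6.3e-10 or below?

34

After k steps, e_k ≈ 1.37e-1·0.564^k.
Need 0.564^k ≤ 6.3e-10/1.37e-1 = 4.59854e-09.
k ≥ ln(4.59854e-09)/ln(0.564) = -19.1975/-0.57270 = 33.521.
Smallest integer k = 34.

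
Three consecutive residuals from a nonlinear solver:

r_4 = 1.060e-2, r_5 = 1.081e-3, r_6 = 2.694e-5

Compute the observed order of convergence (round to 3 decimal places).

p ≈ ln(r_6/r_5) / ln(r_5/r_4)
  = ln(2.694e-5/1.081e-3) / ln(1.081e-3/1.060e-2)
  = ln(0.0249214) / ln(0.101981)
  = -3.692028 / -2.282969 ≈ 1.617205

1.617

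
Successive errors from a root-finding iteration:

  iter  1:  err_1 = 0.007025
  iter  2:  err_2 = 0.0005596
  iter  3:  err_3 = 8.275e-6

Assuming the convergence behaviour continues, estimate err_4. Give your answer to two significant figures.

7.4e-9

First estimate the order: p ≈ ln(err_3/err_2) / ln(err_2/err_1) = ln(8.275e-6/0.0005596)/ln(0.0005596/0.007025) = ln(0.0147873)/ln(0.0796584) ≈ 1.6656.
Then err_4 ≈ err_3·(err_3/err_2)^p = 8.275e-6·(0.0147873)^1.6656 = 8.275e-6·0.000894884 ≈ 7.405e-09.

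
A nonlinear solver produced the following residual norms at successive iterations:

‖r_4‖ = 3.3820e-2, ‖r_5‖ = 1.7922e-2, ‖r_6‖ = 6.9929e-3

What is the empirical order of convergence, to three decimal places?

p ≈ ln(‖r_6‖/‖r_5‖) / ln(‖r_5‖/‖r_4‖)
  = ln(6.9929e-3/1.7922e-2) / ln(1.7922e-2/3.3820e-2)
  = ln(0.390185) / ln(0.529923)
  = -0.941134 / -0.635024 ≈ 1.482045

1.482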